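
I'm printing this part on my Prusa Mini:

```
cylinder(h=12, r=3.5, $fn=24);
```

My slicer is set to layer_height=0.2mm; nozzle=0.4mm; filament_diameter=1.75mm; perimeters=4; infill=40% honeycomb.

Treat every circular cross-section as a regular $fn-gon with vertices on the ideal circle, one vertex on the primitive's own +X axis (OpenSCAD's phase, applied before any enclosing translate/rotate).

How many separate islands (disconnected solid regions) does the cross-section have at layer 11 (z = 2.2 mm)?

At z = 2.2 mm: the cylinder: section is a regular 24-gon, circumradius r=3.5. Overall, the cross-section is a single solid region. Island count = 1.

1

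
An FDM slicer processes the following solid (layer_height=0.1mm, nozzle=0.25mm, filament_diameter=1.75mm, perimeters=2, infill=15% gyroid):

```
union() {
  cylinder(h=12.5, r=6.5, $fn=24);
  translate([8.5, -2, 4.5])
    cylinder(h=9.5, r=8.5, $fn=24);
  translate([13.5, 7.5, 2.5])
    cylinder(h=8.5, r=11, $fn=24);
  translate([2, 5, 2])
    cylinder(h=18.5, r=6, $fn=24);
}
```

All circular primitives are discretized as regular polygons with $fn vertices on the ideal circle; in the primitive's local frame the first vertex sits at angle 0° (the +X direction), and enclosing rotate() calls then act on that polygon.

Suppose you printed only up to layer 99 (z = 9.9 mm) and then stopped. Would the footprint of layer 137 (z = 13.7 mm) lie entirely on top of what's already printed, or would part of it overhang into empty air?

Compare the two slices. At z = 9.9: the r=6.5 cylinder contributes a regular 24-gon of circumradius 6.5 (area = (24/2)·6.500²·sin(360°/24) = 131.22 mm²); the cylinder at (8.5, -2): section is a regular 24-gon, circumradius r=8.5 (area = (24/2)·8.500²·sin(360°/24) = 224.40 mm²); the cylinder at (13.5, 7.5): section is a regular 24-gon, circumradius r=11 (area = (24/2)·11.000²·sin(360°/24) = 375.81 mm²); the r=6 cylinder at (2, 5) gives a regular 24-gon of circumradius 6 (constant along its height) (area = (24/2)·6.000²·sin(360°/24) = 111.81 mm²); Merging all regions: the regions partially overlap — summed areas 843.23 mm² minus the doubly-counted overlap 236.27 mm² gives 606.96 mm² — area = 606.96 mm². At z = 13.7: the cylinder does not reach this height (z outside [0, 12.5]); the r=8.5 cylinder at (8.5, -2) contributes a regular 24-gon of circumradius 8.5 (area = (24/2)·8.500²·sin(360°/24) = 224.40 mm²); the cylinder at (13.5, 7.5) is absent (z outside [2.5, 11]); the r=6 cylinder at (2, 5) contributes a regular 24-gon of circumradius 6 (area = (24/2)·6.000²·sin(360°/24) = 111.81 mm²); Taking the union: the regions partially overlap — summed areas 336.21 mm² minus the doubly-counted overlap 35.51 mm² gives 300.69 mm² — area = 300.69 mm². Checking containment: the cross-section at z = 13.7 is a subset of the cross-section at z = 9.9.

entirely on top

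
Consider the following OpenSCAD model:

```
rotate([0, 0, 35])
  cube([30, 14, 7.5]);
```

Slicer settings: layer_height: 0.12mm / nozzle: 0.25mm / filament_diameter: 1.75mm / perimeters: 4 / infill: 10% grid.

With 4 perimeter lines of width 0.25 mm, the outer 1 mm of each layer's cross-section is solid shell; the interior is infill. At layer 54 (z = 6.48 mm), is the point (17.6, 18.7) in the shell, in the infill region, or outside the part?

At z = 6.48 mm: the 30×14 cube contributes its full rectangle; (rotated 35° about Z; rotation is an isometry so areas/perimeters/island counts are preserved). Overall, the cross-section is a single solid region. Undo the 35° rotation: the query point maps to (25.143, 5.223) in the un-rotated model frame. The nearest boundary edge runs (30.00, 0.00)→(30.00, 14.00); distance from the point to it = 4.86 mm. The point is inside the cross-section and 4.86 mm from the nearest boundary — more than the 1 mm shell width (4 × 0.25), so it's in the infill interior.

infill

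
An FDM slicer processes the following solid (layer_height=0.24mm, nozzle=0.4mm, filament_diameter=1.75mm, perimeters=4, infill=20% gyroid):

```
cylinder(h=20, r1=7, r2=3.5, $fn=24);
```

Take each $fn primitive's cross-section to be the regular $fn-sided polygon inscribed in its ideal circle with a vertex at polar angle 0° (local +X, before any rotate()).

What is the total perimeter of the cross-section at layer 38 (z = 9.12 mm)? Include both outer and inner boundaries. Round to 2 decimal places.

At z = 9.12 mm: the cone contributes a regular 24-gon of circumradius 5.404 (interpolated between r1=7 and r2=3.5 at t=0.456) (perimeter = 2·24·5.404·sin(180°/24) = 33.86 mm). Overall, the cross-section is a single solid region. Total boundary length (outer) = 33.86 mm.

33.86 mm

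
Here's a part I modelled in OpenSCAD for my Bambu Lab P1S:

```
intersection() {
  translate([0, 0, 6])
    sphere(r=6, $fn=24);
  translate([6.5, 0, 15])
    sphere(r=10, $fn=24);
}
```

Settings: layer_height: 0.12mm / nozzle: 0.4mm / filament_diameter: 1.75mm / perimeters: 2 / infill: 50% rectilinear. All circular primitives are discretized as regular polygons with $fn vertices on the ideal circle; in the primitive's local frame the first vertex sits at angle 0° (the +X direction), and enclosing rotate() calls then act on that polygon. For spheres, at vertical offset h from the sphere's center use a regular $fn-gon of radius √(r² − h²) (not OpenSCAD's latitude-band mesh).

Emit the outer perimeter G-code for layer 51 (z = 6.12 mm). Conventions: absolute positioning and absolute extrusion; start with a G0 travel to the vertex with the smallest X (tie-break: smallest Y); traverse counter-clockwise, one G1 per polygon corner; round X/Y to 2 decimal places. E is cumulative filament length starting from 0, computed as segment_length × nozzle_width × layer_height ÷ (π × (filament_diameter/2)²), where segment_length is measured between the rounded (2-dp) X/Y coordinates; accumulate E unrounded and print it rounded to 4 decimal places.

G0 X1.90 Y0.00 Z6.12
G1 X2.06 Y-1.19 E0.0240
G1 X2.52 Y-2.30 E0.0479
G1 X3.25 Y-3.25 E0.0718
G1 X4.20 Y-3.98 E0.0958
G1 X4.38 Y-4.06 E0.0997
G1 X5.20 Y-3.00 E0.1264
G1 X5.79 Y-1.55 E0.1577
G1 X6.00 Y0.00 E0.1889
G1 X5.79 Y1.55 E0.2201
G1 X5.20 Y3.00 E0.2513
G1 X4.38 Y4.06 E0.2781
G1 X4.20 Y3.98 E0.2820
G1 X3.25 Y3.25 E0.3059
G1 X2.52 Y2.30 E0.3298
G1 X2.06 Y1.19 E0.3538
G1 X1.90 Y0.00 E0.3778

At z = 6.12 mm: the r=6 sphere slices to a regular 24-gon of circumradius 5.999 (√(r²−h²) with h=0.12 from center); the sphere at (6.5, 0): section is a regular 24-gon, circumradius = √(r²−h²) = √(10²−8.88²) = 4.598; Keeping only the common overlap: the r=10 sphere at (6.5, 0) partially overlaps the r=6 sphere; clipping to the common part keeps 22.98 mm² — 1 connected region. The outline is a single polygon with 16 vertices. Extrusion per mm of travel: 0.4 × 0.12 / (π × 0.875²) = 0.019956. Accumulating E over each segment gives final E = 0.3778.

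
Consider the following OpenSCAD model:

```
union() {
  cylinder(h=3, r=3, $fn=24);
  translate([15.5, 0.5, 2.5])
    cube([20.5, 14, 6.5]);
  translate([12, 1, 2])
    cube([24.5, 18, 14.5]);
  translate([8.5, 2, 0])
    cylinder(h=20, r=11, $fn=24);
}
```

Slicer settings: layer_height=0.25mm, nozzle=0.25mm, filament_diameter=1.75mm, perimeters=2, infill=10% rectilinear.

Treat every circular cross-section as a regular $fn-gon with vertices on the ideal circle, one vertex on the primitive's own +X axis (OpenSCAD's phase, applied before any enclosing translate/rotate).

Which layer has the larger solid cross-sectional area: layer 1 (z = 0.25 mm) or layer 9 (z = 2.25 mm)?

layer 9 (z = 2.25 mm)

Layer 1 (z = 0.25): the cylinder: section is a regular 24-gon, circumradius r=3 (area = (24/2)·3.000²·sin(360°/24) = 27.95 mm²); the cube at (15.5, 0.5) does not reach this height (z outside [2.5, 9]); the cube at (12, 1) is not intersected at this z (z outside [2, 16.5]); the r=11 cylinder at (8.5, 2) gives a regular 24-gon of circumradius 11 (constant along its height) (area = (24/2)·11.000²·sin(360°/24) = 375.81 mm²); Combining (union): the regions partially overlap — summed areas 403.76 mm² minus the doubly-counted overlap 25.49 mm² gives 378.27 mm² — area = 378.27 mm². So its area = 378.27 mm². Layer 9 (z = 2.25): the cylinder: section is a regular 24-gon, circumradius r=3 (area = (24/2)·3.000²·sin(360°/24) = 27.95 mm²); the cube at (15.5, 0.5) does not reach this height (z outside [2.5, 9]); the 24.5×18 cube at (12, 1) contributes its full rectangle (area 441.00 mm²); the r=11 cylinder at (8.5, 2) gives a regular 24-gon of circumradius 11 (constant along its height) (area = (24/2)·11.000²·sin(360°/24) = 375.81 mm²); Merging all regions: the regions partially overlap — summed areas 844.76 mm² minus the doubly-counted overlap 89.24 mm² gives 755.52 mm² — area = 755.52 mm². So its area = 755.52 mm². Layer 9 is larger (755.52 vs 378.27 mm²).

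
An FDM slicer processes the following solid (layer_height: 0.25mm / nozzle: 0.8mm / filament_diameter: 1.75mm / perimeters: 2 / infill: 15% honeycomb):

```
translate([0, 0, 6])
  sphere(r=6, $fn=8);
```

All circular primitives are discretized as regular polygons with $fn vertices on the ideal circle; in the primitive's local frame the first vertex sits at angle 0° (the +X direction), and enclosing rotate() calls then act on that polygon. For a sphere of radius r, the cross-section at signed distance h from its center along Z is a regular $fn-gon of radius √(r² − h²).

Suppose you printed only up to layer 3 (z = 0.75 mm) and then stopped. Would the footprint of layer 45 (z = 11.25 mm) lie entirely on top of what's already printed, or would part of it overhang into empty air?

entirely on top

Compare the two slices. At z = 0.75: the r=6 sphere contributes a regular 8-gon of circumradius √(6²−5.25²) = 2.905 (area = (8/2)·2.905²·sin(360°/8) = 23.86 mm²). At z = 11.25: the sphere: section is a regular 8-gon, circumradius = √(r²−h²) = √(6²−5.25²) = 2.905 (area = (8/2)·2.905²·sin(360°/8) = 23.86 mm²). Checking containment: the cross-section at z = 11.25 is a subset of the cross-section at z = 0.75.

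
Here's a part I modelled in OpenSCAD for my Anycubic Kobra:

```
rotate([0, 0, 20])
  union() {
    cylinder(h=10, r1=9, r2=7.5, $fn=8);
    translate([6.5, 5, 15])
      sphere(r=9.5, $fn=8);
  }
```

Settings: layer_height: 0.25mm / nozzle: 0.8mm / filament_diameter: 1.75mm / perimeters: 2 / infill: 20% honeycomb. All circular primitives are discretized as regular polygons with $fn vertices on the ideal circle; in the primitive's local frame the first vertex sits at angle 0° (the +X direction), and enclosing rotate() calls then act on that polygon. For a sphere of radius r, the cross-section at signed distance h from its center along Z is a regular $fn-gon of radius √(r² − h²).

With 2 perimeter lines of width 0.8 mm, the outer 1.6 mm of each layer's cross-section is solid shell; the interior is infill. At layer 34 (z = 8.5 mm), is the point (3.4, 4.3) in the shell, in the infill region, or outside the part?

At z = 8.5 mm: the cone contributes a regular 8-gon of circumradius 7.725 (interpolated between r1=9 and r2=7.5 at t=0.850); the r=9.5 sphere at (6.5, 5) slices to a regular 8-gon of circumradius 6.928 (√(r²−h²) with h=6.5 from center); Merging all regions: the regions partially overlap (shared area 44.90 mm²), so overlapping operands fuse into one piece — 1 connected region; (whole slice rotated 20° about Z — lengths, areas and connectivity unchanged). Overall, the cross-section is a single solid region. Undo the 20° rotation: the query point maps to (4.666, 2.878) in the un-rotated model frame. The nearest boundary edge runs (11.40, 0.10)→(7.01, -1.72); distance from the point to it = 5.16 mm. The point is inside the cross-section and 5.16 mm from the nearest boundary — more than the 1.6 mm shell width (2 × 0.8), so it's in the infill interior.

infill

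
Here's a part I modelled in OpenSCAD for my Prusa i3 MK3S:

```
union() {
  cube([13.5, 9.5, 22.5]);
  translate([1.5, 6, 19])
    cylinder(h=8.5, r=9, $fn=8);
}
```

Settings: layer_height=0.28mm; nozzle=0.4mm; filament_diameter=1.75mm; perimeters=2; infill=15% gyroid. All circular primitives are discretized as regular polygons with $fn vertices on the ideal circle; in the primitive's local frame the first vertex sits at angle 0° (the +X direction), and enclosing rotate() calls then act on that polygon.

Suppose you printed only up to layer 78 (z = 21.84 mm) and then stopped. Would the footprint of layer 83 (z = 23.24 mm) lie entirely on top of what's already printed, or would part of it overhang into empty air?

Compare the two slices. At z = 21.84: the cube (footprint 13.5×9.5) is included at this height (area 128.25 mm²); the r=9 cylinder at (1.5, 6) contributes a regular 8-gon of circumradius 9 (area = (8/2)·9.000²·sin(360°/8) = 229.10 mm²); Combining (union): the regions partially overlap — summed areas 357.35 mm² minus the doubly-counted overlap 89.76 mm² gives 267.60 mm² — area = 267.60 mm². At z = 23.24: the cube is not intersected at this z (z outside [0, 22.5]); the r=9 cylinder at (1.5, 6) contributes a regular 8-gon of circumradius 9 (area = (8/2)·9.000²·sin(360°/8) = 229.10 mm²); Merging all regions: only the r=9 cylinder at (1.5, 6) is present, so the union is just that shape — area = 229.10 mm². Checking containment: the cross-section at z = 23.24 is a subset of the cross-section at z = 21.84.

entirely on top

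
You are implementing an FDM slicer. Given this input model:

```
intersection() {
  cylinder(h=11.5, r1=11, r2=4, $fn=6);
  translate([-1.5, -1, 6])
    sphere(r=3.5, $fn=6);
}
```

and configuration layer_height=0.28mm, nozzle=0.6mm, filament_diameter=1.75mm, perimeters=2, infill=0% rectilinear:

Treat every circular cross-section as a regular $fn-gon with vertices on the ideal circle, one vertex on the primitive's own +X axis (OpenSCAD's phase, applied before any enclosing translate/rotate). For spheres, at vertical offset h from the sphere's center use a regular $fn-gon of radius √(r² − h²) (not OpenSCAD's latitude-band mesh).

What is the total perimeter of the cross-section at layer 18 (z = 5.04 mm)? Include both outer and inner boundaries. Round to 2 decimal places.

At z = 5.04 mm: the cone: at t=0.438 of its height the radius interpolates to r₁+(r₂−r₁)t = 7.932, giving a regular 6-gon of that circumradius (perimeter = 2·6·7.932·sin(180°/6) = 47.59 mm); the r=3.5 sphere at (-1.5, -1) slices to a regular 6-gon of circumradius 3.366 (√(r²−h²) with h=0.96 from center) (perimeter = 2·6·3.366·sin(180°/6) = 20.19 mm); Keeping only the common overlap: the r=3.5 sphere at (-1.5, -1) lies inside the cone, so the common part is the r=3.5 sphere at (-1.5, -1) itself — boundary = 20.19 mm. Overall, the cross-section is a single solid region. Total boundary length (outer) = 20.19 mm.

20.19 mm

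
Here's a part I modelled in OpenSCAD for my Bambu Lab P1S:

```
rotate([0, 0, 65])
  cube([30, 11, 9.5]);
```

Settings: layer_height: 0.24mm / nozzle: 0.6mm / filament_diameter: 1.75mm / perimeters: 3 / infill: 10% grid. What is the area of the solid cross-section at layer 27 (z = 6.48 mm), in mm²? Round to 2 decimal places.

At z = 6.48 mm: the cube (footprint 30×11) is included at this height (area 330.00 mm²); (whole slice rotated 65° about Z — lengths, areas and connectivity unchanged). Overall, the cross-section is a single solid region. Net area = 330.00 mm².

330.00 mm²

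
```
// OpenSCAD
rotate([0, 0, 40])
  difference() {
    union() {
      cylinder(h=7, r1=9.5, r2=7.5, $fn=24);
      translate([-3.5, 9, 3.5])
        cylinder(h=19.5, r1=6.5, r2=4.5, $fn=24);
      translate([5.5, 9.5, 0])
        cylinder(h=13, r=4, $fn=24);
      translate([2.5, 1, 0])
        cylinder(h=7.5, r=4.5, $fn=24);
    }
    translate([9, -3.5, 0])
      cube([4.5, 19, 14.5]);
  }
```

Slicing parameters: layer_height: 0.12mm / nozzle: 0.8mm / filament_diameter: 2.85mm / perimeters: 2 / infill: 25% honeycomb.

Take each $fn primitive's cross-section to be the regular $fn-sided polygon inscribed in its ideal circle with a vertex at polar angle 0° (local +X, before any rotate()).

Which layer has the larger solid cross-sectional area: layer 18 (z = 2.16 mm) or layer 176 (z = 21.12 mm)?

layer 18 (z = 2.16 mm)

Layer 18 (z = 2.16): the cone: at t=0.309 of its height the radius interpolates to r₁+(r₂−r₁)t = 8.883, giving a regular 24-gon of that circumradius (area = (24/2)·8.883²·sin(360°/24) = 245.07 mm²); the cone at (-3.5, 9) is absent (z outside [3.5, 23]); the cylinder at (5.5, 9.5): section is a regular 24-gon, circumradius r=4 (area = (24/2)·4.000²·sin(360°/24) = 49.69 mm²); the cylinder at (2.5, 1): section is a regular 24-gon, circumradius r=4.5 (area = (24/2)·4.500²·sin(360°/24) = 62.89 mm²); Merging all regions: the regions partially overlap — summed areas 357.65 mm² minus the doubly-counted overlap 70.36 mm² gives 287.29 mm² — area = 287.29 mm²; the cube at (9, -3.5) (footprint 4.5×19) is included at this height (area 85.50 mm²); Subtracting the remaining from the first: starting from the result so far (287.29 mm²), the 4.5×19 cube at (9, -3.5) partially overlaps it — only the 1.21 mm² overlap (of its 85.50 mm²) is removed, clipping the outline — area = 286.08 mm²; (whole slice rotated 40° about Z — lengths, areas and connectivity unchanged). So its area = 286.08 mm². Layer 176 (z = 21.12): the cone is absent (z outside [0, 7]); the cone at (-3.5, 9) (r1=6.5→r2=4.5) has section circumradius 4.693 here — a regular 24-gon (area = (24/2)·4.693²·sin(360°/24) = 68.40 mm²); the cylinder at (5.5, 9.5) does not reach this height (z outside [0, 13]); the cylinder at (2.5, 1) is not intersected at this z (z outside [0, 7.5]); Taking the union: only the cone at (-3.5, 9) is present, so the union is just that shape — area = 68.40 mm²; the cube at (9, -3.5) does not reach this height (z outside [0, 14.5]); After the difference (first − rest): none of the subtracted shapes is present at this height, so that combined region is unchanged — area = 68.40 mm²; (rotated 40° about Z; rotation is an isometry so areas/perimeters/island counts are preserved). So its area = 68.40 mm². Layer 18 is larger (286.08 vs 68.40 mm²).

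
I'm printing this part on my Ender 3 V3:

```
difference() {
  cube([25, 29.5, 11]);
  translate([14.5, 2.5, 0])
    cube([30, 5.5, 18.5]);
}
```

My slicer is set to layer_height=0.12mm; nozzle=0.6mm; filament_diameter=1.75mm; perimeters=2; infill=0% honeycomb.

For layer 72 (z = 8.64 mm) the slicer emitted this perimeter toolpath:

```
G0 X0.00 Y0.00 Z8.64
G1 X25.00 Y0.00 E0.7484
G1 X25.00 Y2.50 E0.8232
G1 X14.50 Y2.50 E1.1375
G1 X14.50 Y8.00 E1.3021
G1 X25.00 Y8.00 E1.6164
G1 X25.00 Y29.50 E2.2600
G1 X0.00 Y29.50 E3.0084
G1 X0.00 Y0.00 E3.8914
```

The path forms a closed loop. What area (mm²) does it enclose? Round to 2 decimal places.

679.75 mm²

Apply the shoelace formula to the sequence of (X, Y) vertices; enclosed area = 679.75 mm².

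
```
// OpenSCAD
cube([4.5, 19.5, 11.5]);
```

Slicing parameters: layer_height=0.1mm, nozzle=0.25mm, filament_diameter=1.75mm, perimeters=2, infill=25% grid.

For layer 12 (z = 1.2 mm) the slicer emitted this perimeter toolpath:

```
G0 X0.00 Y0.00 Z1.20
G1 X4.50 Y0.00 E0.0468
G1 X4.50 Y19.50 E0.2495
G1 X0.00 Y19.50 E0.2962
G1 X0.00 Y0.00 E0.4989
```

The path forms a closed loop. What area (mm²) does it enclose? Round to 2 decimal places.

Apply the shoelace formula to the sequence of (X, Y) vertices; enclosed area = 87.75 mm².

87.75 mm²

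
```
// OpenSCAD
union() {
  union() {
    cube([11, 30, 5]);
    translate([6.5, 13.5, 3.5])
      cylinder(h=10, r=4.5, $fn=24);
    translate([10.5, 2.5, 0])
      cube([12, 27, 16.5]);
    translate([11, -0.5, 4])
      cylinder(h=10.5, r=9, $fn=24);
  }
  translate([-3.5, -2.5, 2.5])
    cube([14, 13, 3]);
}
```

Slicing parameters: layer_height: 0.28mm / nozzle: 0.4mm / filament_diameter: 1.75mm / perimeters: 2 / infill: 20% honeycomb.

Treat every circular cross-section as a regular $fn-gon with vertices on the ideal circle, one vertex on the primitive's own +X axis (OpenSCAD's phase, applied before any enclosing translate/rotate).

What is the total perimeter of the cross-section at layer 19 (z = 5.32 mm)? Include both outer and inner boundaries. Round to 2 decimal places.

128.98 mm

At z = 5.32 mm: the cube does not reach this height (z outside [0, 5]); the r=4.5 cylinder at (6.5, 13.5) contributes a regular 24-gon of circumradius 4.5 (perimeter = 2·24·4.500·sin(180°/24) = 28.19 mm); the 12×27 cube at (10.5, 2.5) contributes its full rectangle (perimeter 78.00 mm); the cylinder at (11, -0.5): section is a regular 24-gon, circumradius r=9 (perimeter = 2·24·9.000·sin(180°/24) = 56.39 mm); Combining (union): the regions partially overlap (shared area 40.81 mm²), so the edge portions inside another operand are dropped and the merged outline is re-measured after clipping — boundary = 128.04 mm; the cube at (-3.5, -2.5) is present — its section is the full 14×13 rectangle (perimeter 54.00 mm); Taking the union: the regions partially overlap (shared area 81.93 mm²), so the edge portions inside another operand are dropped and the merged outline is re-measured after clipping — boundary (outer + 1 inner loop) = 128.98 mm. Overall, the cross-section is one region with 1 hole. Total boundary length (outer + inner) = 128.98 mm.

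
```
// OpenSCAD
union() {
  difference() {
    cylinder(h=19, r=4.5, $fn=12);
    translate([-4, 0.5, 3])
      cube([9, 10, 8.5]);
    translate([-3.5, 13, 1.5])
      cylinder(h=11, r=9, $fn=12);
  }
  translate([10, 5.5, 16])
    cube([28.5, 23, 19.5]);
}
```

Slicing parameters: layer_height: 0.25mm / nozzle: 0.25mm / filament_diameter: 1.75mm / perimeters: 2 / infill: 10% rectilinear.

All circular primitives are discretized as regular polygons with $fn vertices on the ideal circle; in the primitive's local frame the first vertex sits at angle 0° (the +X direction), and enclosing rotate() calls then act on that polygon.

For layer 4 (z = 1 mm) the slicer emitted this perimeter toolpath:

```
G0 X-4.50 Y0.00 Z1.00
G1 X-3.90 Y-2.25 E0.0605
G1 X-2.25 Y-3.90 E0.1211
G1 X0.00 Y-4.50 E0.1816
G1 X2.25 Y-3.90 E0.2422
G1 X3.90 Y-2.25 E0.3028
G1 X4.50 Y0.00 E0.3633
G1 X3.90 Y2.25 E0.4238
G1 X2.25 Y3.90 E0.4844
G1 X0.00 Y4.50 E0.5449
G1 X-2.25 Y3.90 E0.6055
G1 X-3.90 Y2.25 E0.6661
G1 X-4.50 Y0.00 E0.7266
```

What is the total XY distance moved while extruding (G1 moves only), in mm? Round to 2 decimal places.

27.96 mm

Sum the Euclidean lengths of each G1 segment: total = 27.96 mm.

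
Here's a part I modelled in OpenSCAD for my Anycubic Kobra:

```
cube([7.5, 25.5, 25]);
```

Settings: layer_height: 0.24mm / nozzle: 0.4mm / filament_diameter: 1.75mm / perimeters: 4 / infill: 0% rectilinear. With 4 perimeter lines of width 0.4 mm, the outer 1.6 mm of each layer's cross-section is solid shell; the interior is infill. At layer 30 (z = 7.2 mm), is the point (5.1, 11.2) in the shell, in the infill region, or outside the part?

At z = 7.2 mm: the cube is present — its section is the full 7.5×25.5 rectangle. Overall, the cross-section is a single solid region. The nearest boundary edge runs (7.50, 0.00)→(7.50, 25.50); distance from the point to it = 2.40 mm. The point is inside the cross-section and 2.40 mm from the nearest boundary — more than the 1.6 mm shell width (4 × 0.4), so it's in the infill interior.

infill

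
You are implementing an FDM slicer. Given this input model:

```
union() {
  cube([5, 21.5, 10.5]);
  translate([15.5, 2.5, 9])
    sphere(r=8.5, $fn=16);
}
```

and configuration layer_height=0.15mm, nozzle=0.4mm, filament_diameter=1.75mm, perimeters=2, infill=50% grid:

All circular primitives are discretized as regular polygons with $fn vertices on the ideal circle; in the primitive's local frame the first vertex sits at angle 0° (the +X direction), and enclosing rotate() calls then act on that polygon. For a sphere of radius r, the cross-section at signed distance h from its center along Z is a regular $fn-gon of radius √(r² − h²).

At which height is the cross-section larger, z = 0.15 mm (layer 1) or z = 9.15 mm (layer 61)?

Layer 1 (z = 0.15): the cube is present — its section is the full 5×21.5 rectangle (area 107.50 mm²); the sphere at (15.5, 2.5) is not intersected at this z (|z−center|=8.850 > r=8.5); Merging all regions: only the 5×21.5 cube is present, so the union is just that shape — area = 107.50 mm². So its area = 107.50 mm². Layer 61 (z = 9.15): the cube is present — its section is the full 5×21.5 rectangle (area 107.50 mm²); the r=8.5 sphere at (15.5, 2.5) slices to a regular 16-gon of circumradius 8.499 (√(r²−h²) with h=0.15 from center) (area = (16/2)·8.499²·sin(360°/16) = 221.12 mm²); Combining (union): the 2 present regions are separate (no shared area or edge), so areas and boundary lengths simply add and each stays a separate island — area = 328.62 mm². So its area = 328.62 mm². Layer 61 is larger (328.62 vs 107.50 mm²).

layer 61 (z = 9.15 mm)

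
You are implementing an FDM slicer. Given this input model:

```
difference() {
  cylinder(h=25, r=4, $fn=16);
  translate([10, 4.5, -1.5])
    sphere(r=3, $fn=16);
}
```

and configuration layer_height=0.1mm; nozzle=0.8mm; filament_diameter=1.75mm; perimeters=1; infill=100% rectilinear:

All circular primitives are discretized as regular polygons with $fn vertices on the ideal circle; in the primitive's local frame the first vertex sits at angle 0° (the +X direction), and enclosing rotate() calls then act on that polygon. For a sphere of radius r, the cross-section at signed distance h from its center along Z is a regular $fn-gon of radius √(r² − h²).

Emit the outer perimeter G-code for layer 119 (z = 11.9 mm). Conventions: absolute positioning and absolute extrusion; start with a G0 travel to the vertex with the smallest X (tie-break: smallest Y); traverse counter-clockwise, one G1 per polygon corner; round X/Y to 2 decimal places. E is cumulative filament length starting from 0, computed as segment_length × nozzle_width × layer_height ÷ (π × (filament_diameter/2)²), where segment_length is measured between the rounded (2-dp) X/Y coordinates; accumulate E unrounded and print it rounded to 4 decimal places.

G0 X-4.00 Y0.00 Z11.90
G1 X-3.70 Y-1.53 E0.0519
G1 X-2.83 Y-2.83 E0.1039
G1 X-1.53 Y-3.70 E0.1559
G1 X0.00 Y-4.00 E0.2078
G1 X1.53 Y-3.70 E0.2596
G1 X2.83 Y-2.83 E0.3117
G1 X3.70 Y-1.53 E0.3637
G1 X4.00 Y0.00 E0.4155
G1 X3.70 Y1.53 E0.4674
G1 X2.83 Y2.83 E0.5194
G1 X1.53 Y3.70 E0.5714
G1 X0.00 Y4.00 E0.6233
G1 X-1.53 Y3.70 E0.6752
G1 X-2.83 Y2.83 E0.7272
G1 X-3.70 Y1.53 E0.7792
G1 X-4.00 Y0.00 E0.8311

At z = 11.9 mm: the r=4 cylinder gives a regular 16-gon of circumradius 4 (constant along its height); the sphere at (10, 4.5) does not reach this height (|z−center|=13.400 > r=3); Taking the first minus the rest: none of the subtracted shapes is present at this height, so the r=4 cylinder is unchanged — 1 connected region. The outline is a single polygon with 16 vertices. Extrusion per mm of travel: 0.8 × 0.1 / (π × 0.875²) = 0.033260. Accumulating E over each segment gives final E = 0.8311.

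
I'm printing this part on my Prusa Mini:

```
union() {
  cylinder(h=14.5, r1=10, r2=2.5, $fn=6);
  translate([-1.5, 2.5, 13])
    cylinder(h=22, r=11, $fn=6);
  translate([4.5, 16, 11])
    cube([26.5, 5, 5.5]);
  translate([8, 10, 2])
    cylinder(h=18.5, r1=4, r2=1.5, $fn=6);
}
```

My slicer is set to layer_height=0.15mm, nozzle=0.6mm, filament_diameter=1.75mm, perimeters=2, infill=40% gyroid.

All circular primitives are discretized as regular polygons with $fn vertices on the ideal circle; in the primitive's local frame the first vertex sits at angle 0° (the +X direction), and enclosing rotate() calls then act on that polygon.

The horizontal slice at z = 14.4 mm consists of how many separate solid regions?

At z = 14.4 mm: the cone: at t=0.993 of its height the radius interpolates to r₁+(r₂−r₁)t = 2.552, giving a regular 6-gon of that circumradius; the cylinder at (-1.5, 2.5): section is a regular 6-gon, circumradius r=11; the cube at (4.5, 16) (footprint 26.5×5) is included at this height; the cone at (8, 10) (r1=4→r2=1.5) has section circumradius 2.324 here — a regular 6-gon; Merging all regions: the regions partially overlap (shared area 16.92 mm²), so overlapping operands fuse into one piece — 3 connected regions. The result has 3 disconnected regions.

3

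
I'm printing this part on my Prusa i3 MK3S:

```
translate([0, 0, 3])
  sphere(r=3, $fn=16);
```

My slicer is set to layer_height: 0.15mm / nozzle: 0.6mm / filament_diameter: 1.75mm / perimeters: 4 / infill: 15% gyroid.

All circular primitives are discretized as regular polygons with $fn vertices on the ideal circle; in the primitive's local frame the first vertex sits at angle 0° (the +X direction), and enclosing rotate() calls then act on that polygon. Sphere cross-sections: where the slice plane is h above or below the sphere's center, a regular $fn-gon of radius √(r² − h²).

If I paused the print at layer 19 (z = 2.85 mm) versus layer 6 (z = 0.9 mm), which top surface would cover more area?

layer 19 (z = 2.85 mm)

Layer 19 (z = 2.85): the sphere: section is a regular 16-gon, circumradius = √(r²−h²) = √(3²−0.15²) = 2.996 (area = (16/2)·2.996²·sin(360°/16) = 27.48 mm²). So its area = 27.48 mm². Layer 6 (z = 0.9): the sphere: section is a regular 16-gon, circumradius = √(r²−h²) = √(3²−2.1²) = 2.142 (area = (16/2)·2.142²·sin(360°/16) = 14.05 mm²). So its area = 14.05 mm². Layer 19 is larger (27.48 vs 14.05 mm²).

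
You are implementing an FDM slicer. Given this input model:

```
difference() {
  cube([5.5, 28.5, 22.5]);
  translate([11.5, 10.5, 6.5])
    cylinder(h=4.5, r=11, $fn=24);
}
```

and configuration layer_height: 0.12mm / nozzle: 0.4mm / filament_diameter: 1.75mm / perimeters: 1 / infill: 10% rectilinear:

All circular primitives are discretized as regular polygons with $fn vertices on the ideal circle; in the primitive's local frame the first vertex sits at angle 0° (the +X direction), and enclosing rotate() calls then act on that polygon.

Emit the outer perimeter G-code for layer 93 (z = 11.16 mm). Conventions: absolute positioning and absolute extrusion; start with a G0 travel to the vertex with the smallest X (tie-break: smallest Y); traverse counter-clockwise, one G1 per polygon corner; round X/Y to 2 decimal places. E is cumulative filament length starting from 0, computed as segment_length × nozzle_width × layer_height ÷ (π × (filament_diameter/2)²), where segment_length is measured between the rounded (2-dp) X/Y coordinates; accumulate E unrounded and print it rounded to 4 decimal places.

G0 X0.00 Y0.00 Z11.16
G1 X5.50 Y0.00 E0.1098
G1 X5.50 Y28.50 E0.6785
G1 X0.00 Y28.50 E0.7883
G1 X0.00 Y0.00 E1.3570

At z = 11.16 mm: the cube is present — its section is the full 5.5×28.5 rectangle; the cylinder at (11.5, 10.5) is not intersected at this z (z outside [6.5, 11]); Subtracting the remaining from the first: none of the subtracted shapes is present at this height, so the 5.5×28.5 cube is unchanged — 1 connected region. The outline is a single polygon with 4 vertices. Extrusion per mm of travel: 0.4 × 0.12 / (π × 0.875²) = 0.019956. Accumulating E over each segment gives final E = 1.3570.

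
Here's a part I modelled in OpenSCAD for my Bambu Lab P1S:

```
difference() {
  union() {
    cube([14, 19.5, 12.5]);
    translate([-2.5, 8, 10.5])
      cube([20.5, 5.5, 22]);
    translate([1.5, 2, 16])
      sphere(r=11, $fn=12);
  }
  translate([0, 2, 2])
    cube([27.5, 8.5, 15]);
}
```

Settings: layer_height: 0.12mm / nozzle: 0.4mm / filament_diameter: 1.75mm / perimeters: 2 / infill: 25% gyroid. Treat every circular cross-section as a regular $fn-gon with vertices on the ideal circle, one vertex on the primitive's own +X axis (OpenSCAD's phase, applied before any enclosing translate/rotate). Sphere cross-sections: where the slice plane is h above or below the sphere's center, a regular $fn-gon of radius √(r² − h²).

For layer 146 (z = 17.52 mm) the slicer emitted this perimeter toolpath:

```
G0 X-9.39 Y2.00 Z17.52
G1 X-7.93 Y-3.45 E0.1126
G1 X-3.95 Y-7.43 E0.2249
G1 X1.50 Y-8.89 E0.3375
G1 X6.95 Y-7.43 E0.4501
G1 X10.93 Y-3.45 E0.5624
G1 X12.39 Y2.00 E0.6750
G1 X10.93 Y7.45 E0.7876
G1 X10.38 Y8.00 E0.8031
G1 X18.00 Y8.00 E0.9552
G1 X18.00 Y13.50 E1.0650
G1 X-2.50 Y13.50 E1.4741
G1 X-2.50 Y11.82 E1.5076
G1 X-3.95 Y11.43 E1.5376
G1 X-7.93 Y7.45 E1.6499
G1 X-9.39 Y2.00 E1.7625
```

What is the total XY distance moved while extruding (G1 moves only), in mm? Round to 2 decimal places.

88.32 mm

Sum the Euclidean lengths of each G1 segment: total = 88.32 mm.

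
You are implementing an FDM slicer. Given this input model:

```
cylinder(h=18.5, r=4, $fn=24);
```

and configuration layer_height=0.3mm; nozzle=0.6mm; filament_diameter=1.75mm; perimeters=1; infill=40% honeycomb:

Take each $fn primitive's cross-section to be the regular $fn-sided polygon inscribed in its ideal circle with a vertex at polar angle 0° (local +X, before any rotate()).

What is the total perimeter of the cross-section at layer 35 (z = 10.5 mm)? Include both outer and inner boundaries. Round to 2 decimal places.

25.06 mm

At z = 10.5 mm: the r=4 cylinder contributes a regular 24-gon of circumradius 4 (perimeter = 2·24·4.000·sin(180°/24) = 25.06 mm). Overall, the cross-section is a single solid region. Total boundary length (outer) = 25.06 mm.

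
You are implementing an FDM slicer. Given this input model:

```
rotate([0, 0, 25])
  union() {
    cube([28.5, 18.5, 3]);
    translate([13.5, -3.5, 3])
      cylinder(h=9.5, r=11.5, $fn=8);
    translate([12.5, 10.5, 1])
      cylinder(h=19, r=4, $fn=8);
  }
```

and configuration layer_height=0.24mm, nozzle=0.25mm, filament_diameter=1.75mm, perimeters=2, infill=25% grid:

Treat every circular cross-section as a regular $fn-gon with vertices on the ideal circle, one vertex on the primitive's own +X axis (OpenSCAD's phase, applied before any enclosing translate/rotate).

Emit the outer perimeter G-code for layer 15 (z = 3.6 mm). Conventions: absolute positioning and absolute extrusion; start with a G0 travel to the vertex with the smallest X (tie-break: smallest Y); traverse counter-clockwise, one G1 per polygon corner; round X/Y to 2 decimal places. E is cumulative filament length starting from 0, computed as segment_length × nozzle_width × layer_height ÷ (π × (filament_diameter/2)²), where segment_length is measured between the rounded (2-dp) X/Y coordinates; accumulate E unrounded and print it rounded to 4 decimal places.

At z = 3.6 mm: the cube does not reach this height (z outside [0, 3]); the r=11.5 cylinder at (13.5, -3.5) contributes a regular 8-gon of circumradius 11.5; the r=4 cylinder at (12.5, 10.5) gives a regular 8-gon of circumradius 4 (constant along its height); Combining (union): the regions partially overlap (shared area 2.51 mm²), so overlapping operands fuse into one piece — 1 connected region; (rotated 25° about Z; rotation is an isometry so areas/perimeters/island counts are preserved). The outline is a single polygon with 16 vertices. Extrusion per mm of travel: 0.25 × 0.24 / (π × 0.875²) = 0.024945. Accumulating E over each segment gives final E = 2.1717.

G0 X2.91 Y6.47 Z3.60
G1 X3.29 Y-2.33 E0.2197
G1 X9.78 Y-8.27 E0.4392
G1 X18.57 Y-7.89 E0.6587
G1 X24.52 Y-1.40 E0.8783
G1 X24.14 Y7.39 E1.0978
G1 X17.65 Y13.34 E1.3174
G1 X10.27 Y13.02 E1.5017
G1 X10.65 Y13.43 E1.5156
G1 X10.52 Y16.49 E1.5920
G1 X8.26 Y18.56 E1.6685
G1 X5.20 Y18.42 E1.7449
G1 X3.13 Y16.17 E1.8211
G1 X3.27 Y13.11 E1.8976
G1 X5.52 Y11.04 E1.9738
G1 X7.16 Y11.11 E2.0148
G1 X2.91 Y6.47 E2.1717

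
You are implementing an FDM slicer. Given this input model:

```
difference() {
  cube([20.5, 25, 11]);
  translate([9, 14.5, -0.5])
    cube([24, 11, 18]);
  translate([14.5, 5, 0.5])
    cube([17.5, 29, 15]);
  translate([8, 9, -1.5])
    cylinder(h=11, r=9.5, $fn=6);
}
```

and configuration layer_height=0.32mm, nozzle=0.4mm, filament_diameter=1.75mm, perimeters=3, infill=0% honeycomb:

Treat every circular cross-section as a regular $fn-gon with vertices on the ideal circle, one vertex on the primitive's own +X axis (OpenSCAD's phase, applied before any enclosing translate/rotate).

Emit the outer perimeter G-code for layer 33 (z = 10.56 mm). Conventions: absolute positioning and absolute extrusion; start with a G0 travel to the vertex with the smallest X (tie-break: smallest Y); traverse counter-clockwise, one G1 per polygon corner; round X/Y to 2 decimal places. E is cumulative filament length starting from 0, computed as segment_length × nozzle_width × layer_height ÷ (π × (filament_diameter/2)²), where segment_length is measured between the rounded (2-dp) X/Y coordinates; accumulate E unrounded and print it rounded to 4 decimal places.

At z = 10.56 mm: the cube (footprint 20.5×25) is included at this height; the cube at (9, 14.5) is present — its section is the full 24×11 rectangle; the 17.5×29 cube at (14.5, 5) contributes its full rectangle; the cylinder at (8, 9) is absent (z outside [-1.5, 9.5]); Subtracting the remaining from the first: starting from the 20.5×25 cube, the 24×11 cube at (9, 14.5) partially overlaps it — only the 120.75 mm² overlap (of its 264.00 mm²) is removed, clipping the outline; the 17.5×29 cube at (14.5, 5) partially overlaps it — only the 57.00 mm² overlap (of its 507.50 mm²) is removed, clipping the outline — 1 connected region. The outline is a single polygon with 8 vertices. Extrusion per mm of travel: 0.4 × 0.32 / (π × 0.875²) = 0.053216. Accumulating E over each segment gives final E = 4.8427.

G0 X0.00 Y0.00 Z10.56
G1 X20.50 Y0.00 E1.0909
G1 X20.50 Y5.00 E1.3570
G1 X14.50 Y5.00 E1.6763
G1 X14.50 Y14.50 E2.1819
G1 X9.00 Y14.50 E2.4746
G1 X9.00 Y25.00 E3.0333
G1 X0.00 Y25.00 E3.5123
G1 X0.00 Y0.00 E4.8427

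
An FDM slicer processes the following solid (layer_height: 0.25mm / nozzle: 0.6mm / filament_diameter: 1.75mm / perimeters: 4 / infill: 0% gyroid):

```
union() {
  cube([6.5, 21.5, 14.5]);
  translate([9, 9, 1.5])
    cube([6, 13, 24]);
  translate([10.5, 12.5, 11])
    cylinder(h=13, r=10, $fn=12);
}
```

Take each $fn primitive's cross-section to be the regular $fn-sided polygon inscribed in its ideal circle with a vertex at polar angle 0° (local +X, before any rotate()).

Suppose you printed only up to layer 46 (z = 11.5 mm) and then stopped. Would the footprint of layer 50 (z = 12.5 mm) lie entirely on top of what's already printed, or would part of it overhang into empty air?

Compare the two slices. At z = 11.5: the 6.5×21.5 cube contributes its full rectangle (area 139.75 mm²); the cube at (9, 9) (footprint 6×13) is included at this height (area 78.00 mm²); the cylinder at (10.5, 12.5): section is a regular 12-gon, circumradius r=10 (area = (12/2)·10.000²·sin(360°/12) = 300.00 mm²); Combining (union): the regions partially overlap — summed areas 517.75 mm² minus the doubly-counted overlap 151.36 mm² gives 366.39 mm² — area = 366.39 mm². At z = 12.5: the cube is present — its section is the full 6.5×21.5 rectangle (area 139.75 mm²); the cube at (9, 9) is present — its section is the full 6×13 rectangle (area 78.00 mm²); the r=10 cylinder at (10.5, 12.5) gives a regular 12-gon of circumradius 10 (constant along its height) (area = (12/2)·10.000²·sin(360°/12) = 300.00 mm²); Combining (union): the regions partially overlap — summed areas 517.75 mm² minus the doubly-counted overlap 151.36 mm² gives 366.39 mm² — area = 366.39 mm². Checking containment: the cross-section at z = 12.5 is a subset of the cross-section at z = 11.5.

entirely on top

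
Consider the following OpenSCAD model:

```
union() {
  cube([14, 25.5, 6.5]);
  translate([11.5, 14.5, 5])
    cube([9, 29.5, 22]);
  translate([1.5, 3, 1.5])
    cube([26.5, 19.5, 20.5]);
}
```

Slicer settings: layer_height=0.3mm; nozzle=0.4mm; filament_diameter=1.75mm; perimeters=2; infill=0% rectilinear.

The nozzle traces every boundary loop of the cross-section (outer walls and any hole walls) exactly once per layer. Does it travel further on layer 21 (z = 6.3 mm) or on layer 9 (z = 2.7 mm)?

Layer 21 (z = 6.3): the cube is present — its section is the full 14×25.5 rectangle (perimeter 79.00 mm); the cube at (11.5, 14.5) is present — its section is the full 9×29.5 rectangle (perimeter 77.00 mm); the cube at (1.5, 3) is present — its section is the full 26.5×19.5 rectangle (perimeter 92.00 mm); Taking the union: the regions partially overlap (shared area 323.25 mm²), so the edge portions inside another operand are dropped and the merged outline is re-measured after clipping — boundary = 144.00 mm. So its perimeter = 144.00 mm. Layer 9 (z = 2.7): the 14×25.5 cube contributes its full rectangle (perimeter 79.00 mm); the cube at (11.5, 14.5) does not reach this height (z outside [5, 27]); the cube at (1.5, 3) is present — its section is the full 26.5×19.5 rectangle (perimeter 92.00 mm); Merging all regions: the regions partially overlap (shared area 243.75 mm²), so the edge portions inside another operand are dropped and the merged outline is re-measured after clipping — boundary = 107.00 mm. So its perimeter = 107.00 mm. Layer 21 is larger (144.00 vs 107.00 mm).

layer 21 (z = 6.3 mm)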